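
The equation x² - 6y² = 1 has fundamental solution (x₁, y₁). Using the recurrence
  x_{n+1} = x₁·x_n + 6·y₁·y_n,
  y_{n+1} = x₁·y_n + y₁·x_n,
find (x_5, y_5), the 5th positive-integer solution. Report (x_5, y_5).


Step 1: Find the fundamental solution (x₁, y₁) of x² - 6y² = 1.
  Expand √6 as a continued fraction. a₀ = ⌊√6⌋ = 2; iterate m_{k+1} = d_k·a_k − m_k, d_{k+1} = (6 − m_{k+1}²)/d_k, a_{k+1} = ⌊(a₀ + m_{k+1})/d_{k+1}⌋ (starting m₀ = 0, d₀ = 1), with convergents p_k = a_k·p_{k-1} + p_{k-2}, q_k = a_k·q_{k-1} + q_{k-2} (p₋₁ = 1, q₋₁ = 0):
  k = 0: a₀ = 2; p₀/q₀ = 2/1; p₀² − 6·q₀² = 4 − 6 = -2.
  k = 1: m = 2, d = 2, a = ⌊(2 + 2)/2⌋ = 2; p/q = (2·2 + 1)/(2·1 + 0) = 5/2; p² − 6·q² = 25 − 24 = 1.
  The first convergent with p² − 6·q² = 1 gives the fundamental solution (x₁, y₁) = (5, 2).
Step 2: Apply the recurrence (x_{n+1}, y_{n+1}) = (x₁x_n + 6y₁y_n, x₁y_n + y₁x_n) repeatedly.
  From (x_1, y_1) = (5, 2): x_2 = 5·5 + 6·2·2 = 49; y_2 = 5·2 + 2·5 = 20.
  From (x_2, y_2) = (49, 20): x_3 = 5·49 + 6·2·20 = 485; y_3 = 5·20 + 2·49 = 198.
  From (x_3, y_3) = (485, 198): x_4 = 5·485 + 6·2·198 = 4801; y_4 = 5·198 + 2·485 = 1960.
  From (x_4, y_4) = (4801, 1960): x_5 = 5·4801 + 6·2·1960 = 47525; y_5 = 5·1960 + 2·4801 = 19402.
Step 3: Verify x_5² - 6·y_5² = 2258625625 - 2258625624 = 1 (should be 1). ✓

(x_1, y_1) = (5, 2); (x_5, y_5) = (47525, 19402).


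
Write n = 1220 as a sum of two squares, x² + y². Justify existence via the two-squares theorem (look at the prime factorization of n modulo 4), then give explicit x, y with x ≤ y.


Step 1: Factor n = 1220 = 2^2 · 5 · 61.
Step 2: Check the mod-4 condition on each prime factor: 2 = 2 (special); 5 ≡ 1 (mod 4), exponent 1; 61 ≡ 1 (mod 4), exponent 1.
All primes ≡ 3 (mod 4) appear to even exponent (or don't appear), so by the two-squares theorem n IS expressible as a sum of two squares.
Step 3: Build a representation. Group n = k² · m with k = 2 and m = 5 · 61 = 305 (a product of primes ≡ 1 (mod 4)); a representation of m scales to one of n via (k·x)² + (k·y)² = k²(x² + y²). Each prime p ≡ 1 (mod 4) is itself a sum of two squares; find a² by testing p − a² for a perfect square:
  5: 5 − 1² = 4 = 2² ⇒ 5 = 1² + 2².
  61: 61 − 1² = 60, 61 − 2² = 57, 61 − 3² = 52, 61 − 4² = 45, 61 − 5² = 36 = 6² ⇒ 61 = 5² + 6².
  Combine using the Brahmagupta–Fibonacci identity (a² + b²)(c² + d²) = (ac − bd)² + (ad + bc)² = (ac + bd)² + (ad − bc)²:
  5 · 61 = 305: from (1² + 2²)(5² + 6²), take (1·5 − 2·6, 1·6 + 2·5) = (5 − 12, 6 + 10) = (-7, 16); dropping signs (only squares matter) gives (7, 16); check 7² + 16² = 49 + 256 = 305 ✓.
  Scale by k = 2: (2·7, 2·16) = (14, 32).
Step 4: Order so x ≤ y and verify: 14² + 32² = 196 + 1024 = 1220 = n. ✓

n = 1220 = 14² + 32² (one valid representation with x ≤ y).


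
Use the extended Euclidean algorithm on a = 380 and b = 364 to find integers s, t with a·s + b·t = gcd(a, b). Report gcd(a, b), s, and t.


Euclidean algorithm on (380, 364) — divide until remainder is 0:
  380 = 1 · 364 + 16
  364 = 22 · 16 + 12
  16 = 1 · 12 + 4
  12 = 3 · 4 + 0
gcd(380, 364) = 4.
Track Bezout coefficients alongside the remainders: start with r₀ = 380 = a·1 + b·0 (s = 1, t = 0) and r₁ = 364 = a·0 + b·1 (s = 0, t = 1); each new remainder r_{k+1} = r_{k-1} − q_k·r_k inherits s_{k+1} = s_{k-1} − q_k·s_k, t_{k+1} = t_{k-1} − q_k·t_k, so r_k = a·s_k + b·t_k at every step:
  q = 1: r = 16, s = 1 − 1·0 = 1, t = 0 − 1·1 = -1  (check: 380·1 + 364·(-1) = 16)
  q = 22: r = 12, s = 0 − 22·1 = -22, t = 1 − 22·(-1) = 23  (check: 380·(-22) + 364·23 = 12)
  q = 1: r = 4, s = 1 − 1·(-22) = 23, t = -1 − 1·23 = -24  (check: 380·23 + 364·(-24) = 4)
The row with r = 4 (the gcd) gives the Bezout coefficients s = 23, t = -24.
Result: 380 · (23) + 364 · (-24) = 4.

gcd(380, 364) = 4; s = 23, t = -24 (check: 380·23 + 364·(-24) = 4).


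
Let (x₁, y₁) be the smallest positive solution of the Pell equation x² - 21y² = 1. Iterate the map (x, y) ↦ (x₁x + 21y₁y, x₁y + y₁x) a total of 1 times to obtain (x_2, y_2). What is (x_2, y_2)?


Step 1: Find the fundamental solution (x₁, y₁) of x² - 21y² = 1.
  Expand √21 as a continued fraction. a₀ = ⌊√21⌋ = 4; iterate m_{k+1} = d_k·a_k − m_k, d_{k+1} = (21 − m_{k+1}²)/d_k, a_{k+1} = ⌊(a₀ + m_{k+1})/d_{k+1}⌋ (starting m₀ = 0, d₀ = 1), with convergents p_k = a_k·p_{k-1} + p_{k-2}, q_k = a_k·q_{k-1} + q_{k-2} (p₋₁ = 1, q₋₁ = 0):
  k = 0: a₀ = 4; p₀/q₀ = 4/1; p₀² − 21·q₀² = 16 − 21 = -5.
  k = 1: m = 4, d = 5, a = ⌊(4 + 4)/5⌋ = 1; p/q = (1·4 + 1)/(1·1 + 0) = 5/1; p² − 21·q² = 25 − 21 = 4.
  k = 2: m = 1, d = 4, a = ⌊(4 + 1)/4⌋ = 1; p/q = (1·5 + 4)/(1·1 + 1) = 9/2; p² − 21·q² = 81 − 84 = -3.
  k = 3: m = 3, d = 3, a = ⌊(4 + 3)/3⌋ = 2; p/q = (2·9 + 5)/(2·2 + 1) = 23/5; p² − 21·q² = 529 − 525 = 4.
  k = 4: m = 3, d = 4, a = ⌊(4 + 3)/4⌋ = 1; p/q = (1·23 + 9)/(1·5 + 2) = 32/7; p² − 21·q² = 1024 − 1029 = -5.
  k = 5: m = 1, d = 5, a = ⌊(4 + 1)/5⌋ = 1; p/q = (1·32 + 23)/(1·7 + 5) = 55/12; p² − 21·q² = 3025 − 3024 = 1.
  The first convergent with p² − 21·q² = 1 gives the fundamental solution (x₁, y₁) = (55, 12).
Step 2: Apply the recurrence (x_{n+1}, y_{n+1}) = (x₁x_n + 21y₁y_n, x₁y_n + y₁x_n) repeatedly.
  From (x_1, y_1) = (55, 12): x_2 = 55·55 + 21·12·12 = 6049; y_2 = 55·12 + 12·55 = 1320.
Step 3: Verify x_2² - 21·y_2² = 36590401 - 36590400 = 1 (should be 1). ✓

(x_1, y_1) = (55, 12); (x_2, y_2) = (6049, 1320).


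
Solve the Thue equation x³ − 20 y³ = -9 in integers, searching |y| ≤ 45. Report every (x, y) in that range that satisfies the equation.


The equation is x³ - 20y³ = -9. For fixed y, x³ = 20·y³ − 9, so a solution requires the RHS to be a perfect cube.
Strategy: iterate y from -45 to 45, compute RHS = 20·y³ − 9, and check whether it is a (positive or negative) perfect cube.
Check small values of y:
  y = 0: RHS = -9 is not a perfect cube.
  y = 1: RHS = 11 is not a perfect cube.
  y = -1: RHS = -29 is not a perfect cube.
  y = 2: RHS = 151 is not a perfect cube.
  y = -2: RHS = -169 is not a perfect cube.
  y = 3: RHS = 531 is not a perfect cube.
  y = -3: RHS = -549 is not a perfect cube.
Continuing the search up to |y| = 45 finds no solutions either.
No (x, y) in the scanned range satisfies the equation.

No integer solutions with |y| ≤ 45.


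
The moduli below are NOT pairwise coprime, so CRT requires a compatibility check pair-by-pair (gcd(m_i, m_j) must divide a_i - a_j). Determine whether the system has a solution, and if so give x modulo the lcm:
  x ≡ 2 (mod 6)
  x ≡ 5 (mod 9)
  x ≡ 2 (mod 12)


Moduli 6, 9, 12 are not pairwise coprime, so CRT works modulo lcm(m_i) when all pairwise compatibility conditions hold.
Pairwise compatibility: gcd(m_i, m_j) must divide a_i - a_j for every pair.
Merge one congruence at a time:
  Start: x ≡ 2 (mod 6).
  Combine with x ≡ 5 (mod 9): gcd(6, 9) = 3; 5 - 2 = 3, which IS divisible by 3, so compatible.
    Write x = 2 + 6·t and substitute into x ≡ 5 (mod 9): 6·t ≡ 5 − 2 = 3 (mod 9).
    Divide the congruence (and modulus) by g = 3: 2·t ≡ 1 (mod 3).
    The inverse of 2 mod 3 is 2 (since 2·2 = 4 = 1·3 + 1), so t ≡ 2·1 = 2 ≡ 2 (mod 3).
    Then x = 2 + 6·2 = 14, valid modulo lcm(6, 9) = 18: x ≡ 14 (mod 18).
  Combine with x ≡ 2 (mod 12): gcd(18, 12) = 6; 2 - 14 = -12, which IS divisible by 6, so compatible.
    Write x = 14 + 18·t and substitute into x ≡ 2 (mod 12): 18·t ≡ 2 − 14 = -12 (mod 12).
    Divide the congruence (and modulus) by g = 6: 3·t ≡ -2 (mod 2).
    Reduce coefficients mod 2: 1·t ≡ 0 (mod 2).
    So t ≡ 0 (mod 2).
    Then x = 14 + 18·0 = 14, valid modulo lcm(18, 12) = 36: x ≡ 14 (mod 36).
Verify: 14 mod 6 = 2, 14 mod 9 = 5, 14 mod 12 = 2.

x ≡ 14 (mod 36).


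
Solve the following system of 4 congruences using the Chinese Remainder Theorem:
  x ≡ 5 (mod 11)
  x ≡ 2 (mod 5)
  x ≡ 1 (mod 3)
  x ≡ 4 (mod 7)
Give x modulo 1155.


Product of moduli M = 11 · 5 · 3 · 7 = 1155.
Merge one congruence at a time:
  Start: x ≡ 5 (mod 11).
  Combine with x ≡ 2 (mod 5); new modulus lcm = 55.
    Write x = 5 + 11·t and substitute into x ≡ 2 (mod 5): 11·t ≡ 2 − 5 = -3 (mod 5).
    Reduce coefficients mod 5: 1·t ≡ 2 (mod 5).
    So t ≡ 2 (mod 5).
    Then x = 5 + 11·2 = 27, valid modulo lcm(11, 5) = 55: x ≡ 27 (mod 55).
  Combine with x ≡ 1 (mod 3); new modulus lcm = 165.
    Write x = 27 + 55·t and substitute into x ≡ 1 (mod 3): 55·t ≡ 1 − 27 = -26 (mod 3).
    Reduce coefficients mod 3: 1·t ≡ 1 (mod 3).
    So t ≡ 1 (mod 3).
    Then x = 27 + 55·1 = 82, valid modulo lcm(55, 3) = 165: x ≡ 82 (mod 165).
  Combine with x ≡ 4 (mod 7); new modulus lcm = 1155.
    Write x = 82 + 165·t and substitute into x ≡ 4 (mod 7): 165·t ≡ 4 − 82 = -78 (mod 7).
    Reduce coefficients mod 7: 4·t ≡ 6 (mod 7).
    The inverse of 4 mod 7 is 2 (since 4·2 = 8 = 1·7 + 1), so t ≡ 2·6 = 12 ≡ 5 (mod 7).
    Then x = 82 + 165·5 = 907, valid modulo lcm(165, 7) = 1155: x ≡ 907 (mod 1155).
Verify against each original: 907 mod 11 = 5, 907 mod 5 = 2, 907 mod 3 = 1, 907 mod 7 = 4.

x ≡ 907 (mod 1155).


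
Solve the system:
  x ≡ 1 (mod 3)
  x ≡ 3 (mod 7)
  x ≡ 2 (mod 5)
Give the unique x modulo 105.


Moduli 3, 7, 5 are pairwise coprime; by CRT there is a unique solution modulo M = 3 · 7 · 5 = 105.
Solve pairwise, accumulating the modulus:
  Start with x ≡ 1 (mod 3).
  Combine with x ≡ 3 (mod 7): since gcd(3, 7) = 1, we get a unique residue mod 21.
    Write x = 1 + 3·t and substitute into x ≡ 3 (mod 7): 3·t ≡ 3 − 1 = 2 (mod 7).
    The inverse of 3 mod 7 is 5 (since 3·5 = 15 = 2·7 + 1), so t ≡ 5·2 = 10 ≡ 3 (mod 7).
    Then x = 1 + 3·3 = 10, valid modulo lcm(3, 7) = 21: x ≡ 10 (mod 21).
  Combine with x ≡ 2 (mod 5): since gcd(21, 5) = 1, we get a unique residue mod 105.
    Write x = 10 + 21·t and substitute into x ≡ 2 (mod 5): 21·t ≡ 2 − 10 = -8 (mod 5).
    Reduce coefficients mod 5: 1·t ≡ 2 (mod 5).
    So t ≡ 2 (mod 5).
    Then x = 10 + 21·2 = 52, valid modulo lcm(21, 5) = 105: x ≡ 52 (mod 105).
Verify: 52 mod 3 = 1 ✓, 52 mod 7 = 3 ✓, 52 mod 5 = 2 ✓.

x ≡ 52 (mod 105).


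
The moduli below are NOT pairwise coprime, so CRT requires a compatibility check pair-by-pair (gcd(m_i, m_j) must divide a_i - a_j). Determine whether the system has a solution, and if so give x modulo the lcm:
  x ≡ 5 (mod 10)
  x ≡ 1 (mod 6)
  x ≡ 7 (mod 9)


Moduli 10, 6, 9 are not pairwise coprime, so CRT works modulo lcm(m_i) when all pairwise compatibility conditions hold.
Pairwise compatibility: gcd(m_i, m_j) must divide a_i - a_j for every pair.
Merge one congruence at a time:
  Start: x ≡ 5 (mod 10).
  Combine with x ≡ 1 (mod 6): gcd(10, 6) = 2; 1 - 5 = -4, which IS divisible by 2, so compatible.
    Write x = 5 + 10·t and substitute into x ≡ 1 (mod 6): 10·t ≡ 1 − 5 = -4 (mod 6).
    Divide the congruence (and modulus) by g = 2: 5·t ≡ -2 (mod 3).
    Reduce coefficients mod 3: 2·t ≡ 1 (mod 3).
    The inverse of 2 mod 3 is 2 (since 2·2 = 4 = 1·3 + 1), so t ≡ 2·1 = 2 ≡ 2 (mod 3).
    Then x = 5 + 10·2 = 25, valid modulo lcm(10, 6) = 30: x ≡ 25 (mod 30).
  Combine with x ≡ 7 (mod 9): gcd(30, 9) = 3; 7 - 25 = -18, which IS divisible by 3, so compatible.
    Write x = 25 + 30·t and substitute into x ≡ 7 (mod 9): 30·t ≡ 7 − 25 = -18 (mod 9).
    Divide the congruence (and modulus) by g = 3: 10·t ≡ -6 (mod 3).
    Reduce coefficients mod 3: 1·t ≡ 0 (mod 3).
    So t ≡ 0 (mod 3).
    Then x = 25 + 30·0 = 25, valid modulo lcm(30, 9) = 90: x ≡ 25 (mod 90).
Verify: 25 mod 10 = 5, 25 mod 6 = 1, 25 mod 9 = 7.

x ≡ 25 (mod 90).


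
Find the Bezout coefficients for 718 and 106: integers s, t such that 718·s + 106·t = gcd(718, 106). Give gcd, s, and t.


Euclidean algorithm on (718, 106) — divide until remainder is 0:
  718 = 6 · 106 + 82
  106 = 1 · 82 + 24
  82 = 3 · 24 + 10
  24 = 2 · 10 + 4
  10 = 2 · 4 + 2
  4 = 2 · 2 + 0
gcd(718, 106) = 2.
Track Bezout coefficients alongside the remainders: start with r₀ = 718 = a·1 + b·0 (s = 1, t = 0) and r₁ = 106 = a·0 + b·1 (s = 0, t = 1); each new remainder r_{k+1} = r_{k-1} − q_k·r_k inherits s_{k+1} = s_{k-1} − q_k·s_k, t_{k+1} = t_{k-1} − q_k·t_k, so r_k = a·s_k + b·t_k at every step:
  q = 6: r = 82, s = 1 − 6·0 = 1, t = 0 − 6·1 = -6  (check: 718·1 + 106·(-6) = 82)
  q = 1: r = 24, s = 0 − 1·1 = -1, t = 1 − 1·(-6) = 7  (check: 718·(-1) + 106·7 = 24)
  q = 3: r = 10, s = 1 − 3·(-1) = 4, t = -6 − 3·7 = -27  (check: 718·4 + 106·(-27) = 10)
  q = 2: r = 4, s = -1 − 2·4 = -9, t = 7 − 2·(-27) = 61  (check: 718·(-9) + 106·61 = 4)
  q = 2: r = 2, s = 4 − 2·(-9) = 22, t = -27 − 2·61 = -149  (check: 718·22 + 106·(-149) = 2)
The row with r = 2 (the gcd) gives the Bezout coefficients s = 22, t = -149.
Result: 718 · (22) + 106 · (-149) = 2.

gcd(718, 106) = 2; s = 22, t = -149 (check: 718·22 + 106·(-149) = 2).


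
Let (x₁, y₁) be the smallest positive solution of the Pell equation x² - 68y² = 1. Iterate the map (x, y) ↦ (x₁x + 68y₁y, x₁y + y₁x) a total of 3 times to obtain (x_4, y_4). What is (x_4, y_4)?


Step 1: Find the fundamental solution (x₁, y₁) of x² - 68y² = 1.
  Expand √68 as a continued fraction. a₀ = ⌊√68⌋ = 8; iterate m_{k+1} = d_k·a_k − m_k, d_{k+1} = (68 − m_{k+1}²)/d_k, a_{k+1} = ⌊(a₀ + m_{k+1})/d_{k+1}⌋ (starting m₀ = 0, d₀ = 1), with convergents p_k = a_k·p_{k-1} + p_{k-2}, q_k = a_k·q_{k-1} + q_{k-2} (p₋₁ = 1, q₋₁ = 0):
  k = 0: a₀ = 8; p₀/q₀ = 8/1; p₀² − 68·q₀² = 64 − 68 = -4.
  k = 1: m = 8, d = 4, a = ⌊(8 + 8)/4⌋ = 4; p/q = (4·8 + 1)/(4·1 + 0) = 33/4; p² − 68·q² = 1089 − 1088 = 1.
  The first convergent with p² − 68·q² = 1 gives the fundamental solution (x₁, y₁) = (33, 4).
Step 2: Apply the recurrence (x_{n+1}, y_{n+1}) = (x₁x_n + 68y₁y_n, x₁y_n + y₁x_n) repeatedly.
  From (x_1, y_1) = (33, 4): x_2 = 33·33 + 68·4·4 = 2177; y_2 = 33·4 + 4·33 = 264.
  From (x_2, y_2) = (2177, 264): x_3 = 33·2177 + 68·4·264 = 143649; y_3 = 33·264 + 4·2177 = 17420.
  From (x_3, y_3) = (143649, 17420): x_4 = 33·143649 + 68·4·17420 = 9478657; y_4 = 33·17420 + 4·143649 = 1149456.
Step 3: Verify x_4² - 68·y_4² = 89844938523649 - 89844938523648 = 1 (should be 1). ✓

(x_1, y_1) = (33, 4); (x_4, y_4) = (9478657, 1149456).


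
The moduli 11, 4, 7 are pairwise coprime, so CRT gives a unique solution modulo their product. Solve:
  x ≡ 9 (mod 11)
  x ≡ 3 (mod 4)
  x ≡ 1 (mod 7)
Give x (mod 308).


Moduli 11, 4, 7 are pairwise coprime; by CRT there is a unique solution modulo M = 11 · 4 · 7 = 308.
Solve pairwise, accumulating the modulus:
  Start with x ≡ 9 (mod 11).
  Combine with x ≡ 3 (mod 4): since gcd(11, 4) = 1, we get a unique residue mod 44.
    Write x = 9 + 11·t and substitute into x ≡ 3 (mod 4): 11·t ≡ 3 − 9 = -6 (mod 4).
    Reduce coefficients mod 4: 3·t ≡ 2 (mod 4).
    The inverse of 3 mod 4 is 3 (since 3·3 = 9 = 2·4 + 1), so t ≡ 3·2 = 6 ≡ 2 (mod 4).
    Then x = 9 + 11·2 = 31, valid modulo lcm(11, 4) = 44: x ≡ 31 (mod 44).
  Combine with x ≡ 1 (mod 7): since gcd(44, 7) = 1, we get a unique residue mod 308.
    Write x = 31 + 44·t and substitute into x ≡ 1 (mod 7): 44·t ≡ 1 − 31 = -30 (mod 7).
    Reduce coefficients mod 7: 2·t ≡ 5 (mod 7).
    The inverse of 2 mod 7 is 4 (since 2·4 = 8 = 1·7 + 1), so t ≡ 4·5 = 20 ≡ 6 (mod 7).
    Then x = 31 + 44·6 = 295, valid modulo lcm(44, 7) = 308: x ≡ 295 (mod 308).
Verify: 295 mod 11 = 9 ✓, 295 mod 4 = 3 ✓, 295 mod 7 = 1 ✓.

x ≡ 295 (mod 308).


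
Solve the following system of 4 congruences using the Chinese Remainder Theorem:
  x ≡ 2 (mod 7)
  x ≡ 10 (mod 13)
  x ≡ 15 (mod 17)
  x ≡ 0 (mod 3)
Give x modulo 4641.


Product of moduli M = 7 · 13 · 17 · 3 = 4641.
Merge one congruence at a time:
  Start: x ≡ 2 (mod 7).
  Combine with x ≡ 10 (mod 13); new modulus lcm = 91.
    Write x = 2 + 7·t and substitute into x ≡ 10 (mod 13): 7·t ≡ 10 − 2 = 8 (mod 13).
    The inverse of 7 mod 13 is 2 (since 7·2 = 14 = 1·13 + 1), so t ≡ 2·8 = 16 ≡ 3 (mod 13).
    Then x = 2 + 7·3 = 23, valid modulo lcm(7, 13) = 91: x ≡ 23 (mod 91).
  Combine with x ≡ 15 (mod 17); new modulus lcm = 1547.
    Write x = 23 + 91·t and substitute into x ≡ 15 (mod 17): 91·t ≡ 15 − 23 = -8 (mod 17).
    Reduce coefficients mod 17: 6·t ≡ 9 (mod 17).
    The inverse of 6 mod 17 is 3 (since 6·3 = 18 = 1·17 + 1), so t ≡ 3·9 = 27 ≡ 10 (mod 17).
    Then x = 23 + 91·10 = 933, valid modulo lcm(91, 17) = 1547: x ≡ 933 (mod 1547).
  Combine with x ≡ 0 (mod 3); new modulus lcm = 4641.
    Write x = 933 + 1547·t and substitute into x ≡ 0 (mod 3): 1547·t ≡ 0 − 933 = -933 (mod 3).
    Reduce coefficients mod 3: 2·t ≡ 0 (mod 3).
    The inverse of 2 mod 3 is 2 (since 2·2 = 4 = 1·3 + 1), so t ≡ 2·0 = 0 ≡ 0 (mod 3).
    Then x = 933 + 1547·0 = 933, valid modulo lcm(1547, 3) = 4641: x ≡ 933 (mod 4641).
Verify against each original: 933 mod 7 = 2, 933 mod 13 = 10, 933 mod 17 = 15, 933 mod 3 = 0.

x ≡ 933 (mod 4641).


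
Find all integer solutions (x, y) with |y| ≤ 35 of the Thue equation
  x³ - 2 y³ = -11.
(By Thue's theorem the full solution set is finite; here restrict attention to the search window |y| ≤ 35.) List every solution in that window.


The equation is x³ - 2y³ = -11. For fixed y, x³ = 2·y³ − 11, so a solution requires the RHS to be a perfect cube.
Strategy: iterate y from -35 to 35, compute RHS = 2·y³ − 11, and check whether it is a (positive or negative) perfect cube.
Check small values of y:
  y = 0: RHS = -11 is not a perfect cube.
  y = 1: RHS = -9 is not a perfect cube.
  y = -1: RHS = -13 is not a perfect cube.
  y = 2: RHS = 5 is not a perfect cube.
  y = -2: RHS = -27 = (-3)³ ⇒ x = -3 works.
  y = 3: RHS = 43 is not a perfect cube.
  y = -3: RHS = -65 is not a perfect cube.
Continuing the search up to |y| = 35 finds no further solutions beyond those listed.
Collected solutions: (-3, -2).

Solutions (with |y| ≤ 35): (-3, -2).


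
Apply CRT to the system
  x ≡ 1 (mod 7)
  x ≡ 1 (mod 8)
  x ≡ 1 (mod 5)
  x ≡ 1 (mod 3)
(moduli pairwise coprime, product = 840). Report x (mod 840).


Product of moduli M = 7 · 8 · 5 · 3 = 840.
Merge one congruence at a time:
  Start: x ≡ 1 (mod 7).
  Combine with x ≡ 1 (mod 8); new modulus lcm = 56.
    Write x = 1 + 7·t and substitute into x ≡ 1 (mod 8): 7·t ≡ 1 − 1 = 0 (mod 8).
    The inverse of 7 mod 8 is 7 (since 7·7 = 49 = 6·8 + 1), so t ≡ 7·0 = 0 ≡ 0 (mod 8).
    Then x = 1 + 7·0 = 1, valid modulo lcm(7, 8) = 56: x ≡ 1 (mod 56).
  Combine with x ≡ 1 (mod 5); new modulus lcm = 280.
    Write x = 1 + 56·t and substitute into x ≡ 1 (mod 5): 56·t ≡ 1 − 1 = 0 (mod 5).
    Reduce coefficients mod 5: 1·t ≡ 0 (mod 5).
    So t ≡ 0 (mod 5).
    Then x = 1 + 56·0 = 1, valid modulo lcm(56, 5) = 280: x ≡ 1 (mod 280).
  Combine with x ≡ 1 (mod 3); new modulus lcm = 840.
    Write x = 1 + 280·t and substitute into x ≡ 1 (mod 3): 280·t ≡ 1 − 1 = 0 (mod 3).
    Reduce coefficients mod 3: 1·t ≡ 0 (mod 3).
    So t ≡ 0 (mod 3).
    Then x = 1 + 280·0 = 1, valid modulo lcm(280, 3) = 840: x ≡ 1 (mod 840).
Verify against each original: 1 mod 7 = 1, 1 mod 8 = 1, 1 mod 5 = 1, 1 mod 3 = 1.

x ≡ 1 (mod 840).


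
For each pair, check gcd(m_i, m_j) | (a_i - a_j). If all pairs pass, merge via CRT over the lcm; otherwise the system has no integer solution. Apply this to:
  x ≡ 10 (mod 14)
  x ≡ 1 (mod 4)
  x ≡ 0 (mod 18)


Moduli 14, 4, 18 are not pairwise coprime, so CRT works modulo lcm(m_i) when all pairwise compatibility conditions hold.
Pairwise compatibility: gcd(m_i, m_j) must divide a_i - a_j for every pair.
Merge one congruence at a time:
  Start: x ≡ 10 (mod 14).
  Combine with x ≡ 1 (mod 4): gcd(14, 4) = 2, and 1 - 10 = -9 is NOT divisible by 2.
    ⇒ system is inconsistent (no integer solution).

No solution (the system is inconsistent).


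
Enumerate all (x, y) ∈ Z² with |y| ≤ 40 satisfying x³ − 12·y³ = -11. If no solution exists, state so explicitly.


The equation is x³ - 12y³ = -11. For fixed y, x³ = 12·y³ − 11, so a solution requires the RHS to be a perfect cube.
Strategy: iterate y from -40 to 40, compute RHS = 12·y³ − 11, and check whether it is a (positive or negative) perfect cube.
Check small values of y:
  y = 0: RHS = -11 is not a perfect cube.
  y = 1: RHS = 1 = (1)³ ⇒ x = 1 works.
  y = -1: RHS = -23 is not a perfect cube.
  y = 2: RHS = 85 is not a perfect cube.
  y = -2: RHS = -107 is not a perfect cube.
  y = 3: RHS = 313 is not a perfect cube.
  y = -3: RHS = -335 is not a perfect cube.
Continuing the search up to |y| = 40 finds no further solutions beyond those listed.
Collected solutions: (1, 1).

Solutions (with |y| ≤ 40): (1, 1).


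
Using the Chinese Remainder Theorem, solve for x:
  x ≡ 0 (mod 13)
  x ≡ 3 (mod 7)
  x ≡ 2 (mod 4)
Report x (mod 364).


Moduli 13, 7, 4 are pairwise coprime; by CRT there is a unique solution modulo M = 13 · 7 · 4 = 364.
Solve pairwise, accumulating the modulus:
  Start with x ≡ 0 (mod 13).
  Combine with x ≡ 3 (mod 7): since gcd(13, 7) = 1, we get a unique residue mod 91.
    Write x = 0 + 13·t and substitute into x ≡ 3 (mod 7): 13·t ≡ 3 − 0 = 3 (mod 7).
    Reduce coefficients mod 7: 6·t ≡ 3 (mod 7).
    The inverse of 6 mod 7 is 6 (since 6·6 = 36 = 5·7 + 1), so t ≡ 6·3 = 18 ≡ 4 (mod 7).
    Then x = 0 + 13·4 = 52, valid modulo lcm(13, 7) = 91: x ≡ 52 (mod 91).
  Combine with x ≡ 2 (mod 4): since gcd(91, 4) = 1, we get a unique residue mod 364.
    Write x = 52 + 91·t and substitute into x ≡ 2 (mod 4): 91·t ≡ 2 − 52 = -50 (mod 4).
    Reduce coefficients mod 4: 3·t ≡ 2 (mod 4).
    The inverse of 3 mod 4 is 3 (since 3·3 = 9 = 2·4 + 1), so t ≡ 3·2 = 6 ≡ 2 (mod 4).
    Then x = 52 + 91·2 = 234, valid modulo lcm(91, 4) = 364: x ≡ 234 (mod 364).
Verify: 234 mod 13 = 0 ✓, 234 mod 7 = 3 ✓, 234 mod 4 = 2 ✓.

x ≡ 234 (mod 364).


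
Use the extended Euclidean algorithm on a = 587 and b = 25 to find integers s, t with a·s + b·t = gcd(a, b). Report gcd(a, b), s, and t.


Euclidean algorithm on (587, 25) — divide until remainder is 0:
  587 = 23 · 25 + 12
  25 = 2 · 12 + 1
  12 = 12 · 1 + 0
gcd(587, 25) = 1.
Track Bezout coefficients alongside the remainders: start with r₀ = 587 = a·1 + b·0 (s = 1, t = 0) and r₁ = 25 = a·0 + b·1 (s = 0, t = 1); each new remainder r_{k+1} = r_{k-1} − q_k·r_k inherits s_{k+1} = s_{k-1} − q_k·s_k, t_{k+1} = t_{k-1} − q_k·t_k, so r_k = a·s_k + b·t_k at every step:
  q = 23: r = 12, s = 1 − 23·0 = 1, t = 0 − 23·1 = -23  (check: 587·1 + 25·(-23) = 12)
  q = 2: r = 1, s = 0 − 2·1 = -2, t = 1 − 2·(-23) = 47  (check: 587·(-2) + 25·47 = 1)
The row with r = 1 (the gcd) gives the Bezout coefficients s = -2, t = 47.
Result: 587 · (-2) + 25 · (47) = 1.

gcd(587, 25) = 1; s = -2, t = 47 (check: 587·(-2) + 25·47 = 1).


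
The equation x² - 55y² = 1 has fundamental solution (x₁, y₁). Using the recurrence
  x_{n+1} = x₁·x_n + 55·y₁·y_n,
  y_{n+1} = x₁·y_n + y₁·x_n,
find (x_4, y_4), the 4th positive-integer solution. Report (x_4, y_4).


Step 1: Find the fundamental solution (x₁, y₁) of x² - 55y² = 1.
  Expand √55 as a continued fraction. a₀ = ⌊√55⌋ = 7; iterate m_{k+1} = d_k·a_k − m_k, d_{k+1} = (55 − m_{k+1}²)/d_k, a_{k+1} = ⌊(a₀ + m_{k+1})/d_{k+1}⌋ (starting m₀ = 0, d₀ = 1), with convergents p_k = a_k·p_{k-1} + p_{k-2}, q_k = a_k·q_{k-1} + q_{k-2} (p₋₁ = 1, q₋₁ = 0):
  k = 0: a₀ = 7; p₀/q₀ = 7/1; p₀² − 55·q₀² = 49 − 55 = -6.
  k = 1: m = 7, d = 6, a = ⌊(7 + 7)/6⌋ = 2; p/q = (2·7 + 1)/(2·1 + 0) = 15/2; p² − 55·q² = 225 − 220 = 5.
  k = 2: m = 5, d = 5, a = ⌊(7 + 5)/5⌋ = 2; p/q = (2·15 + 7)/(2·2 + 1) = 37/5; p² − 55·q² = 1369 − 1375 = -6.
  k = 3: m = 5, d = 6, a = ⌊(7 + 5)/6⌋ = 2; p/q = (2·37 + 15)/(2·5 + 2) = 89/12; p² − 55·q² = 7921 − 7920 = 1.
  The first convergent with p² − 55·q² = 1 gives the fundamental solution (x₁, y₁) = (89, 12).
Step 2: Apply the recurrence (x_{n+1}, y_{n+1}) = (x₁x_n + 55y₁y_n, x₁y_n + y₁x_n) repeatedly.
  From (x_1, y_1) = (89, 12): x_2 = 89·89 + 55·12·12 = 15841; y_2 = 89·12 + 12·89 = 2136.
  From (x_2, y_2) = (15841, 2136): x_3 = 89·15841 + 55·12·2136 = 2819609; y_3 = 89·2136 + 12·15841 = 380196.
  From (x_3, y_3) = (2819609, 380196): x_4 = 89·2819609 + 55·12·380196 = 501874561; y_4 = 89·380196 + 12·2819609 = 67672752.
Step 3: Verify x_4² - 55·y_4² = 251878074978942721 - 251878074978942720 = 1 (should be 1). ✓

(x_1, y_1) = (89, 12); (x_4, y_4) = (501874561, 67672752).


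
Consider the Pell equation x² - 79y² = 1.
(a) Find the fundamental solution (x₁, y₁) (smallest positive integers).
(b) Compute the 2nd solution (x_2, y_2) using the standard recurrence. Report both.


Step 1: Find the fundamental solution (x₁, y₁) of x² - 79y² = 1.
  Expand √79 as a continued fraction. a₀ = ⌊√79⌋ = 8; iterate m_{k+1} = d_k·a_k − m_k, d_{k+1} = (79 − m_{k+1}²)/d_k, a_{k+1} = ⌊(a₀ + m_{k+1})/d_{k+1}⌋ (starting m₀ = 0, d₀ = 1), with convergents p_k = a_k·p_{k-1} + p_{k-2}, q_k = a_k·q_{k-1} + q_{k-2} (p₋₁ = 1, q₋₁ = 0):
  k = 0: a₀ = 8; p₀/q₀ = 8/1; p₀² − 79·q₀² = 64 − 79 = -15.
  k = 1: m = 8, d = 15, a = ⌊(8 + 8)/15⌋ = 1; p/q = (1·8 + 1)/(1·1 + 0) = 9/1; p² − 79·q² = 81 − 79 = 2.
  k = 2: m = 7, d = 2, a = ⌊(8 + 7)/2⌋ = 7; p/q = (7·9 + 8)/(7·1 + 1) = 71/8; p² − 79·q² = 5041 − 5056 = -15.
  k = 3: m = 7, d = 15, a = ⌊(8 + 7)/15⌋ = 1; p/q = (1·71 + 9)/(1·8 + 1) = 80/9; p² − 79·q² = 6400 − 6399 = 1.
  The first convergent with p² − 79·q² = 1 gives the fundamental solution (x₁, y₁) = (80, 9).
Step 2: Apply the recurrence (x_{n+1}, y_{n+1}) = (x₁x_n + 79y₁y_n, x₁y_n + y₁x_n) repeatedly.
  From (x_1, y_1) = (80, 9): x_2 = 80·80 + 79·9·9 = 12799; y_2 = 80·9 + 9·80 = 1440.
Step 3: Verify x_2² - 79·y_2² = 163814401 - 163814400 = 1 (should be 1). ✓

(x_1, y_1) = (80, 9); (x_2, y_2) = (12799, 1440).


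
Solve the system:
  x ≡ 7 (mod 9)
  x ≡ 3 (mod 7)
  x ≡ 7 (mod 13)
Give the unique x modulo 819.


Moduli 9, 7, 13 are pairwise coprime; by CRT there is a unique solution modulo M = 9 · 7 · 13 = 819.
Solve pairwise, accumulating the modulus:
  Start with x ≡ 7 (mod 9).
  Combine with x ≡ 3 (mod 7): since gcd(9, 7) = 1, we get a unique residue mod 63.
    Write x = 7 + 9·t and substitute into x ≡ 3 (mod 7): 9·t ≡ 3 − 7 = -4 (mod 7).
    Reduce coefficients mod 7: 2·t ≡ 3 (mod 7).
    The inverse of 2 mod 7 is 4 (since 2·4 = 8 = 1·7 + 1), so t ≡ 4·3 = 12 ≡ 5 (mod 7).
    Then x = 7 + 9·5 = 52, valid modulo lcm(9, 7) = 63: x ≡ 52 (mod 63).
  Combine with x ≡ 7 (mod 13): since gcd(63, 13) = 1, we get a unique residue mod 819.
    Write x = 52 + 63·t and substitute into x ≡ 7 (mod 13): 63·t ≡ 7 − 52 = -45 (mod 13).
    Reduce coefficients mod 13: 11·t ≡ 7 (mod 13).
    The inverse of 11 mod 13 is 6 (since 11·6 = 66 = 5·13 + 1), so t ≡ 6·7 = 42 ≡ 3 (mod 13).
    Then x = 52 + 63·3 = 241, valid modulo lcm(63, 13) = 819: x ≡ 241 (mod 819).
Verify: 241 mod 9 = 7 ✓, 241 mod 7 = 3 ✓, 241 mod 13 = 7 ✓.

x ≡ 241 (mod 819).


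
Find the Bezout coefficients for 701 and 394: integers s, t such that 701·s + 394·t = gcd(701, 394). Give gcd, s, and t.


Euclidean algorithm on (701, 394) — divide until remainder is 0:
  701 = 1 · 394 + 307
  394 = 1 · 307 + 87
  307 = 3 · 87 + 46
  87 = 1 · 46 + 41
  46 = 1 · 41 + 5
  41 = 8 · 5 + 1
  5 = 5 · 1 + 0
gcd(701, 394) = 1.
Track Bezout coefficients alongside the remainders: start with r₀ = 701 = a·1 + b·0 (s = 1, t = 0) and r₁ = 394 = a·0 + b·1 (s = 0, t = 1); each new remainder r_{k+1} = r_{k-1} − q_k·r_k inherits s_{k+1} = s_{k-1} − q_k·s_k, t_{k+1} = t_{k-1} − q_k·t_k, so r_k = a·s_k + b·t_k at every step:
  q = 1: r = 307, s = 1 − 1·0 = 1, t = 0 − 1·1 = -1  (check: 701·1 + 394·(-1) = 307)
  q = 1: r = 87, s = 0 − 1·1 = -1, t = 1 − 1·(-1) = 2  (check: 701·(-1) + 394·2 = 87)
  q = 3: r = 46, s = 1 − 3·(-1) = 4, t = -1 − 3·2 = -7  (check: 701·4 + 394·(-7) = 46)
  q = 1: r = 41, s = -1 − 1·4 = -5, t = 2 − 1·(-7) = 9  (check: 701·(-5) + 394·9 = 41)
  q = 1: r = 5, s = 4 − 1·(-5) = 9, t = -7 − 1·9 = -16  (check: 701·9 + 394·(-16) = 5)
  q = 8: r = 1, s = -5 − 8·9 = -77, t = 9 − 8·(-16) = 137  (check: 701·(-77) + 394·137 = 1)
The row with r = 1 (the gcd) gives the Bezout coefficients s = -77, t = 137.
Result: 701 · (-77) + 394 · (137) = 1.

gcd(701, 394) = 1; s = -77, t = 137 (check: 701·(-77) + 394·137 = 1).


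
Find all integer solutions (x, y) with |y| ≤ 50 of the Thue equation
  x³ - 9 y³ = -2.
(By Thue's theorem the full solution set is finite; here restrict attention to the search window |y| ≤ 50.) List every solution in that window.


The equation is x³ - 9y³ = -2. For fixed y, x³ = 9·y³ − 2, so a solution requires the RHS to be a perfect cube.
Strategy: iterate y from -50 to 50, compute RHS = 9·y³ − 2, and check whether it is a (positive or negative) perfect cube.
Check small values of y:
  y = 0: RHS = -2 is not a perfect cube.
  y = 1: RHS = 7 is not a perfect cube.
  y = -1: RHS = -11 is not a perfect cube.
  y = 2: RHS = 70 is not a perfect cube.
  y = -2: RHS = -74 is not a perfect cube.
  y = 3: RHS = 241 is not a perfect cube.
  y = -3: RHS = -245 is not a perfect cube.
Continuing the search up to |y| = 50 finds no solutions either.
No (x, y) in the scanned range satisfies the equation.

No integer solutions with |y| ≤ 50.


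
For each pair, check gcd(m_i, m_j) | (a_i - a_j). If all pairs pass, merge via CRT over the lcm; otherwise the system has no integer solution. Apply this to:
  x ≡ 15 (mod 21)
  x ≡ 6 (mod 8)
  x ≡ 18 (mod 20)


Moduli 21, 8, 20 are not pairwise coprime, so CRT works modulo lcm(m_i) when all pairwise compatibility conditions hold.
Pairwise compatibility: gcd(m_i, m_j) must divide a_i - a_j for every pair.
Merge one congruence at a time:
  Start: x ≡ 15 (mod 21).
  Combine with x ≡ 6 (mod 8): gcd(21, 8) = 1; 6 - 15 = -9, which IS divisible by 1, so compatible.
    Write x = 15 + 21·t and substitute into x ≡ 6 (mod 8): 21·t ≡ 6 − 15 = -9 (mod 8).
    Reduce coefficients mod 8: 5·t ≡ 7 (mod 8).
    The inverse of 5 mod 8 is 5 (since 5·5 = 25 = 3·8 + 1), so t ≡ 5·7 = 35 ≡ 3 (mod 8).
    Then x = 15 + 21·3 = 78, valid modulo lcm(21, 8) = 168: x ≡ 78 (mod 168).
  Combine with x ≡ 18 (mod 20): gcd(168, 20) = 4; 18 - 78 = -60, which IS divisible by 4, so compatible.
    Write x = 78 + 168·t and substitute into x ≡ 18 (mod 20): 168·t ≡ 18 − 78 = -60 (mod 20).
    Divide the congruence (and modulus) by g = 4: 42·t ≡ -15 (mod 5).
    Reduce coefficients mod 5: 2·t ≡ 0 (mod 5).
    The inverse of 2 mod 5 is 3 (since 2·3 = 6 = 1·5 + 1), so t ≡ 3·0 = 0 ≡ 0 (mod 5).
    Then x = 78 + 168·0 = 78, valid modulo lcm(168, 20) = 840: x ≡ 78 (mod 840).
Verify: 78 mod 21 = 15, 78 mod 8 = 6, 78 mod 20 = 18.

x ≡ 78 (mod 840).


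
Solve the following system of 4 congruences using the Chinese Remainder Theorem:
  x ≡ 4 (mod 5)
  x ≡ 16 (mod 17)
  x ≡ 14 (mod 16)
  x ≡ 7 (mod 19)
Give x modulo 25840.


Product of moduli M = 5 · 17 · 16 · 19 = 25840.
Merge one congruence at a time:
  Start: x ≡ 4 (mod 5).
  Combine with x ≡ 16 (mod 17); new modulus lcm = 85.
    Write x = 4 + 5·t and substitute into x ≡ 16 (mod 17): 5·t ≡ 16 − 4 = 12 (mod 17).
    The inverse of 5 mod 17 is 7 (since 5·7 = 35 = 2·17 + 1), so t ≡ 7·12 = 84 ≡ 16 (mod 17).
    Then x = 4 + 5·16 = 84, valid modulo lcm(5, 17) = 85: x ≡ 84 (mod 85).
  Combine with x ≡ 14 (mod 16); new modulus lcm = 1360.
    Write x = 84 + 85·t and substitute into x ≡ 14 (mod 16): 85·t ≡ 14 − 84 = -70 (mod 16).
    Reduce coefficients mod 16: 5·t ≡ 10 (mod 16).
    The inverse of 5 mod 16 is 13 (since 5·13 = 65 = 4·16 + 1), so t ≡ 13·10 = 130 ≡ 2 (mod 16).
    Then x = 84 + 85·2 = 254, valid modulo lcm(85, 16) = 1360: x ≡ 254 (mod 1360).
  Combine with x ≡ 7 (mod 19); new modulus lcm = 25840.
    Write x = 254 + 1360·t and substitute into x ≡ 7 (mod 19): 1360·t ≡ 7 − 254 = -247 (mod 19).
    Reduce coefficients mod 19: 11·t ≡ 0 (mod 19).
    The inverse of 11 mod 19 is 7 (since 11·7 = 77 = 4·19 + 1), so t ≡ 7·0 = 0 ≡ 0 (mod 19).
    Then x = 254 + 1360·0 = 254, valid modulo lcm(1360, 19) = 25840: x ≡ 254 (mod 25840).
Verify against each original: 254 mod 5 = 4, 254 mod 17 = 16, 254 mod 16 = 14, 254 mod 19 = 7.

x ≡ 254 (mod 25840).


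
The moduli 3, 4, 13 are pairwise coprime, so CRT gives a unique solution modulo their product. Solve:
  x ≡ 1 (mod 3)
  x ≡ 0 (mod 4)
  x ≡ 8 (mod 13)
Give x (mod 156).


Moduli 3, 4, 13 are pairwise coprime; by CRT there is a unique solution modulo M = 3 · 4 · 13 = 156.
Solve pairwise, accumulating the modulus:
  Start with x ≡ 1 (mod 3).
  Combine with x ≡ 0 (mod 4): since gcd(3, 4) = 1, we get a unique residue mod 12.
    Write x = 1 + 3·t and substitute into x ≡ 0 (mod 4): 3·t ≡ 0 − 1 = -1 (mod 4).
    Reduce coefficients mod 4: 3·t ≡ 3 (mod 4).
    The inverse of 3 mod 4 is 3 (since 3·3 = 9 = 2·4 + 1), so t ≡ 3·3 = 9 ≡ 1 (mod 4).
    Then x = 1 + 3·1 = 4, valid modulo lcm(3, 4) = 12: x ≡ 4 (mod 12).
  Combine with x ≡ 8 (mod 13): since gcd(12, 13) = 1, we get a unique residue mod 156.
    Write x = 4 + 12·t and substitute into x ≡ 8 (mod 13): 12·t ≡ 8 − 4 = 4 (mod 13).
    The inverse of 12 mod 13 is 12 (since 12·12 = 144 = 11·13 + 1), so t ≡ 12·4 = 48 ≡ 9 (mod 13).
    Then x = 4 + 12·9 = 112, valid modulo lcm(12, 13) = 156: x ≡ 112 (mod 156).
Verify: 112 mod 3 = 1 ✓, 112 mod 4 = 0 ✓, 112 mod 13 = 8 ✓.

x ≡ 112 (mod 156).


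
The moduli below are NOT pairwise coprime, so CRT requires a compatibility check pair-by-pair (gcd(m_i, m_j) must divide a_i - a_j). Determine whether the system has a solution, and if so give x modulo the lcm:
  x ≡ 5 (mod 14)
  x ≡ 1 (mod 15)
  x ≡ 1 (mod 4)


Moduli 14, 15, 4 are not pairwise coprime, so CRT works modulo lcm(m_i) when all pairwise compatibility conditions hold.
Pairwise compatibility: gcd(m_i, m_j) must divide a_i - a_j for every pair.
Merge one congruence at a time:
  Start: x ≡ 5 (mod 14).
  Combine with x ≡ 1 (mod 15): gcd(14, 15) = 1; 1 - 5 = -4, which IS divisible by 1, so compatible.
    Write x = 5 + 14·t and substitute into x ≡ 1 (mod 15): 14·t ≡ 1 − 5 = -4 (mod 15).
    Reduce coefficients mod 15: 14·t ≡ 11 (mod 15).
    The inverse of 14 mod 15 is 14 (since 14·14 = 196 = 13·15 + 1), so t ≡ 14·11 = 154 ≡ 4 (mod 15).
    Then x = 5 + 14·4 = 61, valid modulo lcm(14, 15) = 210: x ≡ 61 (mod 210).
  Combine with x ≡ 1 (mod 4): gcd(210, 4) = 2; 1 - 61 = -60, which IS divisible by 2, so compatible.
    Write x = 61 + 210·t and substitute into x ≡ 1 (mod 4): 210·t ≡ 1 − 61 = -60 (mod 4).
    Divide the congruence (and modulus) by g = 2: 105·t ≡ -30 (mod 2).
    Reduce coefficients mod 2: 1·t ≡ 0 (mod 2).
    So t ≡ 0 (mod 2).
    Then x = 61 + 210·0 = 61, valid modulo lcm(210, 4) = 420: x ≡ 61 (mod 420).
Verify: 61 mod 14 = 5, 61 mod 15 = 1, 61 mod 4 = 1.

x ≡ 61 (mod 420).


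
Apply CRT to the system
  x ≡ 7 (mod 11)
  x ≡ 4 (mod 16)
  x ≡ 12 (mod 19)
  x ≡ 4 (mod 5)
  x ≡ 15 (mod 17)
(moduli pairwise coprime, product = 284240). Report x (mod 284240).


Product of moduli M = 11 · 16 · 19 · 5 · 17 = 284240.
Merge one congruence at a time:
  Start: x ≡ 7 (mod 11).
  Combine with x ≡ 4 (mod 16); new modulus lcm = 176.
    Write x = 7 + 11·t and substitute into x ≡ 4 (mod 16): 11·t ≡ 4 − 7 = -3 (mod 16).
    Reduce coefficients mod 16: 11·t ≡ 13 (mod 16).
    The inverse of 11 mod 16 is 3 (since 11·3 = 33 = 2·16 + 1), so t ≡ 3·13 = 39 ≡ 7 (mod 16).
    Then x = 7 + 11·7 = 84, valid modulo lcm(11, 16) = 176: x ≡ 84 (mod 176).
  Combine with x ≡ 12 (mod 19); new modulus lcm = 3344.
    Write x = 84 + 176·t and substitute into x ≡ 12 (mod 19): 176·t ≡ 12 − 84 = -72 (mod 19).
    Reduce coefficients mod 19: 5·t ≡ 4 (mod 19).
    The inverse of 5 mod 19 is 4 (since 5·4 = 20 = 1·19 + 1), so t ≡ 4·4 = 16 ≡ 16 (mod 19).
    Then x = 84 + 176·16 = 2900, valid modulo lcm(176, 19) = 3344: x ≡ 2900 (mod 3344).
  Combine with x ≡ 4 (mod 5); new modulus lcm = 16720.
    Write x = 2900 + 3344·t and substitute into x ≡ 4 (mod 5): 3344·t ≡ 4 − 2900 = -2896 (mod 5).
    Reduce coefficients mod 5: 4·t ≡ 4 (mod 5).
    The inverse of 4 mod 5 is 4 (since 4·4 = 16 = 3·5 + 1), so t ≡ 4·4 = 16 ≡ 1 (mod 5).
    Then x = 2900 + 3344·1 = 6244, valid modulo lcm(3344, 5) = 16720: x ≡ 6244 (mod 16720).
  Combine with x ≡ 15 (mod 17); new modulus lcm = 284240.
    Write x = 6244 + 16720·t and substitute into x ≡ 15 (mod 17): 16720·t ≡ 15 − 6244 = -6229 (mod 17).
    Reduce coefficients mod 17: 9·t ≡ 10 (mod 17).
    The inverse of 9 mod 17 is 2 (since 9·2 = 18 = 1·17 + 1), so t ≡ 2·10 = 20 ≡ 3 (mod 17).
    Then x = 6244 + 16720·3 = 56404, valid modulo lcm(16720, 17) = 284240: x ≡ 56404 (mod 284240).
Verify against each original: 56404 mod 11 = 7, 56404 mod 16 = 4, 56404 mod 19 = 12, 56404 mod 5 = 4, 56404 mod 17 = 15.

x ≡ 56404 (mod 284240).


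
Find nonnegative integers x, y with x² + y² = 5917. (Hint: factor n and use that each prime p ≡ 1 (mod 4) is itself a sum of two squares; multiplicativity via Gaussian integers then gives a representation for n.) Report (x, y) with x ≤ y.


Step 1: Factor n = 5917 = 61 · 97.
Step 2: Check the mod-4 condition on each prime factor: 61 ≡ 1 (mod 4), exponent 1; 97 ≡ 1 (mod 4), exponent 1.
All primes ≡ 3 (mod 4) appear to even exponent (or don't appear), so by the two-squares theorem n IS expressible as a sum of two squares.
Step 3: Build a representation. Here n = 61 · 97 is a product of primes ≡ 1 (mod 4). Each prime p ≡ 1 (mod 4) is itself a sum of two squares; find a² by testing p − a² for a perfect square:
  61: 61 − 1² = 60, 61 − 2² = 57, 61 − 3² = 52, 61 − 4² = 45, 61 − 5² = 36 = 6² ⇒ 61 = 5² + 6².
  97: 97 − 1² = 96, 97 − 2² = 93, 97 − 3² = 88, 97 − 4² = 81 = 9² ⇒ 97 = 4² + 9².
  Combine using the Brahmagupta–Fibonacci identity (a² + b²)(c² + d²) = (ac − bd)² + (ad + bc)² = (ac + bd)² + (ad − bc)²:
  61 · 97 = 5917: from (5² + 6²)(4² + 9²), take (5·4 − 6·9, 5·9 + 6·4) = (20 − 54, 45 + 24) = (-34, 69); dropping signs (only squares matter) gives (34, 69); check 34² + 69² = 1156 + 4761 = 5917 ✓.
Step 4: Order so x ≤ y and verify: 34² + 69² = 1156 + 4761 = 5917 = n. ✓

n = 5917 = 34² + 69² (one valid representation with x ≤ y).


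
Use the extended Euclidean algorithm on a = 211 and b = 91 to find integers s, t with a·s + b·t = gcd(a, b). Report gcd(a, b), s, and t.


Euclidean algorithm on (211, 91) — divide until remainder is 0:
  211 = 2 · 91 + 29
  91 = 3 · 29 + 4
  29 = 7 · 4 + 1
  4 = 4 · 1 + 0
gcd(211, 91) = 1.
Track Bezout coefficients alongside the remainders: start with r₀ = 211 = a·1 + b·0 (s = 1, t = 0) and r₁ = 91 = a·0 + b·1 (s = 0, t = 1); each new remainder r_{k+1} = r_{k-1} − q_k·r_k inherits s_{k+1} = s_{k-1} − q_k·s_k, t_{k+1} = t_{k-1} − q_k·t_k, so r_k = a·s_k + b·t_k at every step:
  q = 2: r = 29, s = 1 − 2·0 = 1, t = 0 − 2·1 = -2  (check: 211·1 + 91·(-2) = 29)
  q = 3: r = 4, s = 0 − 3·1 = -3, t = 1 − 3·(-2) = 7  (check: 211·(-3) + 91·7 = 4)
  q = 7: r = 1, s = 1 − 7·(-3) = 22, t = -2 − 7·7 = -51  (check: 211·22 + 91·(-51) = 1)
The row with r = 1 (the gcd) gives the Bezout coefficients s = 22, t = -51.
Result: 211 · (22) + 91 · (-51) = 1.

gcd(211, 91) = 1; s = 22, t = -51 (check: 211·22 + 91·(-51) = 1).
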